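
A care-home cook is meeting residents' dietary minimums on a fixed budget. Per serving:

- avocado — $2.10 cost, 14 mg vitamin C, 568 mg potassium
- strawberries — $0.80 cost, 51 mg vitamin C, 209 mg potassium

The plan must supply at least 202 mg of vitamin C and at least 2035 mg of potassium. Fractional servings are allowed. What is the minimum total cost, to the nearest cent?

Minimising a linear cost over {vitamin C ≥ 202, potassium ≥ 2035, servings ≥ 0} — the optimum is at a vertex, using one or two foods.
avocado only: max(202/14, 2035/568) = 14.43 servings → $30.30.
strawberries only: max(202/51, 2035/209) = 9.737 servings → $7.79.
avocado + strawberries with both tight: 2.364 servings and 3.312 servings → $7.61.
Cheapest feasible corner: $7.61.

$7.61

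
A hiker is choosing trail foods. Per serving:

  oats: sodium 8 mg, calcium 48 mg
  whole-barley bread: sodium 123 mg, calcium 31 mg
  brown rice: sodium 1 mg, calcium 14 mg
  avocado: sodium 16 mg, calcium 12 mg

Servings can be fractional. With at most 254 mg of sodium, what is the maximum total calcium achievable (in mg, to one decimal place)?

3556.0 mg

Calcium per mg sodium: brown rice 14, oats 6, avocado 0.75, whole-barley bread 0.252.
With no serving limits, spend the whole sodium allowance on brown rice: 254 mg / 1 mg × 14 mg = 3556.0 mg.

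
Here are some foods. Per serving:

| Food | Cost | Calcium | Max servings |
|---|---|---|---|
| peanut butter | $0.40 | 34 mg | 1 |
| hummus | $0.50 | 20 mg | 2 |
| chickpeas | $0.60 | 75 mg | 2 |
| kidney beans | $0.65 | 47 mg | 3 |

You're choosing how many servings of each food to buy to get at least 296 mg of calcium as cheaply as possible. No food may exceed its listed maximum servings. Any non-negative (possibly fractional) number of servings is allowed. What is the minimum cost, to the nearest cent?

Cost per mg of calcium: chickpeas $0.0080, peanut butter $0.0118, kidney beans $0.0138, hummus $0.0250.
Take 2 servings of chickpeas: +150.0 mg calcium for $1.20 (total $1.20, still need 146.0 mg).
Take 1 serving of peanut butter: +34.0 mg calcium for $0.40 (total $1.60, still need 112.0 mg).
Take 2.383 servings of kidney beans: +112.0 mg calcium for $1.55 (total $3.15, still need 0.0 mg).
Greedy by cheapest-per-mg is optimal for a single linear constraint, so the minimum cost is $3.15.

$3.15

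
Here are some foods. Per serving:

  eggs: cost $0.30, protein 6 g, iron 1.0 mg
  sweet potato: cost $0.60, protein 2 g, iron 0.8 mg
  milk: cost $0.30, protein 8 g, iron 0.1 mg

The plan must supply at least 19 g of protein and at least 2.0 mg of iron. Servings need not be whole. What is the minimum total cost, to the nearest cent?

For a min-cost LP with two ≥-constraints, a basic feasible solution has at most two positive variables.
eggs only: max(19/6, 2.0/1.0) = 3.167 servings → $0.95.
sweet potato only: max(19/2, 2.0/0.8) = 9.5 servings → $5.70.
milk only: max(19/8, 2.0/0.1) = 20 servings → $6.00.
eggs + sweet potato: the both-tight solution has a negative serving — not a feasible corner.
eggs + milk with both tight: 1.905 servings and 0.9459 servings → $0.86.
sweet potato + milk with both tight: 2.274 servings and 1.806 servings → $1.91.
Cheapest feasible corner: $0.86.

$0.86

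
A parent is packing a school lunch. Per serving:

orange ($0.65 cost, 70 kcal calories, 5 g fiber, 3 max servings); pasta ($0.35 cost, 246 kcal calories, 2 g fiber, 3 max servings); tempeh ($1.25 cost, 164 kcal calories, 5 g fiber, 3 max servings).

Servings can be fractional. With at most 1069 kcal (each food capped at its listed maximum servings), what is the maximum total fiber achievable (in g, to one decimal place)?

33.0 g

Fiber per kcal: orange 0.07143, tempeh 0.03049, pasta 0.00813.
Take 3 servings of orange: uses 210 kcal, +15.0 g fiber (running total 15.0 g).
Take 3 servings of tempeh: uses 492 kcal, +15.0 g fiber (running total 30.0 g).
Take 1.492 servings of pasta: uses 367 kcal, +3.0 g fiber (running total 33.0 g).
Greedy by best ratio exhausts the calories allowance optimally: 33.0 g.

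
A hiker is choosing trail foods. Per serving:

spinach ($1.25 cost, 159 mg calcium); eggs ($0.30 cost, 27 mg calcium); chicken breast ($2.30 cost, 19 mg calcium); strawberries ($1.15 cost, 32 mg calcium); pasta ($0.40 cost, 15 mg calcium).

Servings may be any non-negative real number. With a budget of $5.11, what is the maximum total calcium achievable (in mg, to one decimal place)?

650.0 mg

Calcium per dollar: spinach 127.2, eggs 90, pasta 37.5, strawberries 27.83, chicken breast 8.261.
With no serving limits, spend the whole cost allowance on spinach: $5.11 / $1.25 × 159 mg = 650.0 mg.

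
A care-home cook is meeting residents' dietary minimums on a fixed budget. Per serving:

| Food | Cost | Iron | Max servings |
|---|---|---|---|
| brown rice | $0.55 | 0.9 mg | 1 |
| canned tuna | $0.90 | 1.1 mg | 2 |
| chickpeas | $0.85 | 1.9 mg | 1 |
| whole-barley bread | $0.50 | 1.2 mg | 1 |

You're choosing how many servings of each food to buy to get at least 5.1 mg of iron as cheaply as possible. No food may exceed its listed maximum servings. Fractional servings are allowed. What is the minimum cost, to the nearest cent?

Cost per mg of iron: whole-barley bread $0.4167, chickpeas $0.4474, brown rice $0.6111, canned tuna $0.8182.
Take 1 serving of whole-barley bread: +1.2 mg iron for $0.50 (total $0.50, still need 3.9 mg).
Take 1 serving of chickpeas: +1.9 mg iron for $0.85 (total $1.35, still need 2.0 mg).
Take 1 serving of brown rice: +0.9 mg iron for $0.55 (total $1.90, still need 1.1 mg).
Take 1 serving of canned tuna: +1.1 mg iron for $0.90 (total $2.80, still need 0.0 mg).
Filling from the cheapest source first is optimal under one linear minimum: $2.80.

$2.80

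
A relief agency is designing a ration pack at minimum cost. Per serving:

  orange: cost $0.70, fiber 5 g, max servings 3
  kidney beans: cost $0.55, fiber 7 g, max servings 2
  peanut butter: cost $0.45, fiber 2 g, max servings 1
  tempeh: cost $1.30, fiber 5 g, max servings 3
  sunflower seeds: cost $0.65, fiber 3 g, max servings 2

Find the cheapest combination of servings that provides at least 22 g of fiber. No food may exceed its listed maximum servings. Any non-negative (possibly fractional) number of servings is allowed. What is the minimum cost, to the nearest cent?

Cost per g of fiber: kidney beans $0.0786, orange $0.1400, sunflower seeds $0.2167, peanut butter $0.2250, tempeh $0.2600.
Take 2 servings of kidney beans: +14.0 g fiber for $1.10 (total $1.10, still need 8.0 g).
Take 1.6 servings of orange: +8.0 g fiber for $1.12 (total $2.22, still need 0.0 g).
Filling from the cheapest source first is optimal under one linear minimum: $2.22.

$2.22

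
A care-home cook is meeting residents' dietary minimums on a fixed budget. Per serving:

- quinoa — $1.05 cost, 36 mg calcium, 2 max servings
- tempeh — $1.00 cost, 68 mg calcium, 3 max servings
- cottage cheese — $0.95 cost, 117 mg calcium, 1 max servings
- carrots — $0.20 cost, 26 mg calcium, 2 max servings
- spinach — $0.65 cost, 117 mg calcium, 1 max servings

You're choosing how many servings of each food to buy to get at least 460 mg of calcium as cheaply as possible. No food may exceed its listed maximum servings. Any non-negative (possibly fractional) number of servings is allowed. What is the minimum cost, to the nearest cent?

$4.56

Cost per mg of calcium: spinach $0.0056, carrots $0.0077, cottage cheese $0.0081, tempeh $0.0147, quinoa $0.0292.
Take 1 serving of spinach: +117.0 mg calcium for $0.65 (total $0.65, still need 343.0 mg).
Take 2 servings of carrots: +52.0 mg calcium for $0.40 (total $1.05, still need 291.0 mg).
Take 1 serving of cottage cheese: +117.0 mg calcium for $0.95 (total $2.00, still need 174.0 mg).
Take 2.559 servings of tempeh: +174.0 mg calcium for $2.56 (total $4.56, still need 0.0 mg).
Greedy by cheapest-per-mg is optimal for a single linear constraint, so the minimum cost is $4.56.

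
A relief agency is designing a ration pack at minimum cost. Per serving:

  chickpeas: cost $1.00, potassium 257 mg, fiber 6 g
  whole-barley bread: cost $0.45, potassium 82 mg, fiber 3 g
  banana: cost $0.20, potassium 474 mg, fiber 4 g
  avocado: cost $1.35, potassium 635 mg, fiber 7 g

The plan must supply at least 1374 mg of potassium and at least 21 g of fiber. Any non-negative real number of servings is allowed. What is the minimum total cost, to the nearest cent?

$1.05

For a min-cost LP with two ≥-constraints, a basic feasible solution has at most two positive variables.
chickpeas only: max(1374/257, 21/6) = 5.346 servings → $5.35.
whole-barley bread only: max(1374/82, 21/3) = 16.76 servings → $7.54.
banana only: max(1374/474, 21/4) = 5.25 servings → $1.05.
avocado only: max(1374/635, 21/7) = 3 servings → $4.05.
chickpeas + whole-barley bread with both targets exact would need a negative amount; discard.
chickpeas + banana with both tight: 2.455 servings and 1.568 servings → $2.77.
chickpeas + avocado with both tight: 1.848 servings and 1.416 servings → $3.76.
whole-barley bread + banana with both tight: 4.075 servings and 2.194 servings → $2.27.
whole-barley bread + avocado with both tight: 2.793 servings and 1.803 servings → $3.69.
banana + avocado with both targets exact would need a negative amount; discard.
The minimum over all feasible corners is $1.05.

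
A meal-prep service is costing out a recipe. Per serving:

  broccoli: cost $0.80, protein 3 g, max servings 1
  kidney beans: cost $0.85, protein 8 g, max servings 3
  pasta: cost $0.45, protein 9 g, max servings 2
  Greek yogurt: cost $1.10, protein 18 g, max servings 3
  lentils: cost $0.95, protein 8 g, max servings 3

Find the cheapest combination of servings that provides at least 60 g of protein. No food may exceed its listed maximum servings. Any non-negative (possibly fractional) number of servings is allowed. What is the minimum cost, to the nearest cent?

$3.47

Cost per g of protein: pasta $0.0500, Greek yogurt $0.0611, kidney beans $0.1062, lentils $0.1187, broccoli $0.2667.
Take 2 servings of pasta: +18.0 g protein for $0.90 (total $0.90, still need 42.0 g).
Take 2.333 servings of Greek yogurt: +42.0 g protein for $2.57 (total $3.47, still need 0.0 g).
Greedy by cheapest-per-g is optimal for a single linear constraint, so the minimum cost is $3.47.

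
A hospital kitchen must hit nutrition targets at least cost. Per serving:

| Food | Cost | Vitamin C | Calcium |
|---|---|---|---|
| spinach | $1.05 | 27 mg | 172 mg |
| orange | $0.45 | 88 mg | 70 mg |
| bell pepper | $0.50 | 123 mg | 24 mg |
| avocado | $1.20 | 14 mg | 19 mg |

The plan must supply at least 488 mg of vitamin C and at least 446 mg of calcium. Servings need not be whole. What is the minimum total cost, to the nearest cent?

A basic optimal solution has at most two foods positive. Try each food alone and each pair with both targets met exactly.
spinach only: max(488/27, 446/172) = 18.07 servings → $18.98.
orange only: max(488/88, 446/70) = 6.371 servings → $2.87.
bell pepper only: max(488/123, 446/24) = 18.58 servings → $9.29.
avocado only: max(488/14, 446/19) = 34.86 servings → $41.83.
spinach + orange with both tight: 0.3841 servings and 5.428 servings → $2.85.
spinach + bell pepper with both tight: 2.104 servings and 3.506 servings → $3.96.
spinach + avocado: intersection lies outside the first quadrant.
orange + bell pepper: the both-tight solution has a negative serving — not a feasible corner.
orange + avocado with both tight: 4.376 servings and 7.353 servings → $10.79.
bell pepper + avocado with both tight: 1.513 servings and 21.56 servings → $26.63.
The minimum over all feasible corners is $2.85.

$2.85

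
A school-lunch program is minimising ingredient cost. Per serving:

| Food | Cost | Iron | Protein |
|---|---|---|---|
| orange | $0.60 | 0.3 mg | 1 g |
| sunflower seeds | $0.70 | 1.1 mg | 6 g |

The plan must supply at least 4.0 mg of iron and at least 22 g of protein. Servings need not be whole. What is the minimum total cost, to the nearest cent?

$2.57

Check every corner: each single food scaled to meet both minima, and each pair solved so both constraints bind.
orange only: max(4.0/0.3, 22/1) = 22 servings → $13.20.
sunflower seeds only: max(4.0/1.1, 22/6) = 3.667 servings → $2.57.
orange + sunflower seeds with both targets exact would need a negative amount; discard.
Cheapest feasible corner: $2.57.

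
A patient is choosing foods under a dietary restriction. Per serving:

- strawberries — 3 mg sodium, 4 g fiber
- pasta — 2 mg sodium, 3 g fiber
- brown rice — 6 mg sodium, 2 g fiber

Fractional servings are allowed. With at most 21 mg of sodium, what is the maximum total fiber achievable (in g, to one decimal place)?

Fiber per mg sodium: pasta 1.5, strawberries 1.333, brown rice 0.3333.
With no serving limits, spend the whole sodium allowance on pasta: 21 mg / 2 mg × 3 g = 31.5 g.

31.5 g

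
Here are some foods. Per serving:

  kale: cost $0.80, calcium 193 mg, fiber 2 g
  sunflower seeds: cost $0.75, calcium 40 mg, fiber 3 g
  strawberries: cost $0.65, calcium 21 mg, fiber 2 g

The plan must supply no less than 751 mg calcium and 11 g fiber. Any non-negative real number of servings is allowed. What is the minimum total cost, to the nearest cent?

With two linear requirements the optimum uses one or two foods; enumerate the corners.
kale only: max(751/193, 11/2) = 5.5 servings → $4.40.
sunflower seeds only: max(751/40, 11/3) = 18.77 servings → $14.08.
strawberries only: max(751/21, 11/2) = 35.76 servings → $23.25.
kale + sunflower seeds with both tight: 3.633 servings and 1.244 servings → $3.84.
kale + strawberries with both tight: 3.695 servings and 1.805 servings → $4.13.
sunflower seeds + strawberries: the both-tight solution has a negative serving — not a feasible corner.
So the least-cost plan costs $3.84.

$3.84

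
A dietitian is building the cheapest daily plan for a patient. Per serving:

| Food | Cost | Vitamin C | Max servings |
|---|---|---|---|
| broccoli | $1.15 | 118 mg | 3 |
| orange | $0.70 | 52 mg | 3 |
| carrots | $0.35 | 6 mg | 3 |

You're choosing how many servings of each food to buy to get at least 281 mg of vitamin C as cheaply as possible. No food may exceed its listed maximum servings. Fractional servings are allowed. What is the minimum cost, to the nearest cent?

$2.74

Cost per mg of vitamin C: broccoli $0.0097, orange $0.0135, carrots $0.0583.
Take 2.381 servings of broccoli: +281.0 mg vitamin C for $2.74 (total $2.74, still need 0.0 mg).
Greedy by cheapest-per-mg is optimal for a single linear constraint, so the minimum cost is $2.74.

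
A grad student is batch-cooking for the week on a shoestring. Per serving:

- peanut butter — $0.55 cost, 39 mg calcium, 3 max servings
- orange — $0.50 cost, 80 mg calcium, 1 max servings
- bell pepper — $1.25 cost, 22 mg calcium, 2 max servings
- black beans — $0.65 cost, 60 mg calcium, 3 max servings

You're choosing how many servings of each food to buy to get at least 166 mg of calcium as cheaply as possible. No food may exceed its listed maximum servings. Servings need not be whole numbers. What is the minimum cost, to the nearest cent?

Cost per mg of calcium: orange $0.0063, black beans $0.0108, peanut butter $0.0141, bell pepper $0.0568.
Take 1 serving of orange: +80.0 mg calcium for $0.50 (total $0.50, still need 86.0 mg).
Take 1.433 servings of black beans: +86.0 mg calcium for $0.93 (total $1.43, still need 0.0 mg).
Greedy by cheapest-per-mg is optimal for a single linear constraint, so the minimum cost is $1.43.

$1.43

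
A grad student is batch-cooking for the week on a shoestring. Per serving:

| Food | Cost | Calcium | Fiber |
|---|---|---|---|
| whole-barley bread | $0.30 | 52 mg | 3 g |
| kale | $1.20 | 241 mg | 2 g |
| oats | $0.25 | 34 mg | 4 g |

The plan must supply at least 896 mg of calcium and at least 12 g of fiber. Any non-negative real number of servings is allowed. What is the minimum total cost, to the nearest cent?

For a min-cost LP with two ≥-constraints, a basic feasible solution has at most two positive variables.
whole-barley bread only: max(896/52, 12/3) = 17.23 servings → $5.17.
kale only: max(896/241, 12/2) = 6 servings → $7.20.
oats only: max(896/34, 12/4) = 26.35 servings → $6.59.
whole-barley bread + kale with both tight: 1.777 servings and 3.334 servings → $4.53.
whole-barley bread + oats: intersection lies outside the first quadrant.
kale + oats with both tight: 3.545 servings and 1.228 servings → $4.56.
Cheapest feasible corner: $4.53.

$4.53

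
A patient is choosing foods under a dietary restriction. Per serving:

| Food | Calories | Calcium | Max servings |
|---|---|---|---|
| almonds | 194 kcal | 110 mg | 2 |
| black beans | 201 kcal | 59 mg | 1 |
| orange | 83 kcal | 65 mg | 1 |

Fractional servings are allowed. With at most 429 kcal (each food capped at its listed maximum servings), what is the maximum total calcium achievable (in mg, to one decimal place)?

261.2 mg

Calcium per kcal: orange 0.7831, almonds 0.567, black beans 0.2935.
Take 1 serving of orange: uses 83 kcal, +65.0 mg calcium (running total 65.0 mg).
Take 1.784 servings of almonds: uses 346 kcal, +196.2 mg calcium (running total 261.2 mg).
Greedy by best ratio exhausts the calories allowance optimally: 261.2 mg.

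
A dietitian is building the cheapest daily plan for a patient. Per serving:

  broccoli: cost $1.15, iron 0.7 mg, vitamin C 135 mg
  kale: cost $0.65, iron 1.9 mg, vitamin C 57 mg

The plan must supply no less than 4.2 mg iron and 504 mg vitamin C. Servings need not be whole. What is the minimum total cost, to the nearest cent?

A basic optimal solution has at most two foods positive. Try each food alone and each pair with both targets met exactly.
broccoli only: max(4.2/0.7, 504/135) = 6 servings → $6.90.
kale only: max(4.2/1.9, 504/57) = 8.842 servings → $5.75.
broccoli + kale with both tight: 3.316 servings and 0.9889 servings → $4.46.
So the least-cost plan costs $4.46.

$4.46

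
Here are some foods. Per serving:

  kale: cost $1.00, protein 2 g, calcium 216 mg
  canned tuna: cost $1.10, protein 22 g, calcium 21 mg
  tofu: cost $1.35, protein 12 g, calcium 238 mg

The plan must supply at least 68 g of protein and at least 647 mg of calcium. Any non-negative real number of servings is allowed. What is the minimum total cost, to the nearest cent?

kale only: max(68/2, 647/216) = 34 servings → $34.00.
canned tuna only: max(68/22, 647/21) = 30.81 servings → $33.89.
tofu only: max(68/12, 647/238) = 5.667 servings → $7.65.
kale + canned tuna with both tight: 2.719 servings and 2.844 servings → $5.85.
kale + tofu: the both-tight solution has a negative serving — not a feasible corner.
canned tuna + tofu with both tight: 1.689 servings and 2.569 servings → $5.33.
So the least-cost plan costs $5.33.

$5.33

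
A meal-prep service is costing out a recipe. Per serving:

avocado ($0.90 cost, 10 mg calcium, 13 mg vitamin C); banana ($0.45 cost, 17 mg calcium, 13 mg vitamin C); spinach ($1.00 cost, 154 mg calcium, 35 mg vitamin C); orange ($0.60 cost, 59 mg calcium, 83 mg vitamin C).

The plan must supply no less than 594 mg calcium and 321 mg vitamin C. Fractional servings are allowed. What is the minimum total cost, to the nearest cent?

$4.44

avocado only: max(594/10, 321/13) = 59.4 servings → $53.46.
banana only: max(594/17, 321/13) = 34.94 servings → $15.72.
spinach only: max(594/154, 321/35) = 9.171 servings → $9.17.
orange only: max(594/59, 321/83) = 10.07 servings → $6.04.
avocado + banana with both targets exact would need a negative amount; discard.
avocado + spinach with both tight: 17.34 servings and 2.731 servings → $18.34.
avocado + orange: intersection lies outside the first quadrant.
banana + spinach with both tight: 20.36 servings and 1.61 servings → $10.77.
banana + orange: the both-tight solution has a negative serving — not a feasible corner.
spinach + orange with both tight: 2.833 servings and 2.673 servings → $4.44.
Cheapest feasible corner: $4.44.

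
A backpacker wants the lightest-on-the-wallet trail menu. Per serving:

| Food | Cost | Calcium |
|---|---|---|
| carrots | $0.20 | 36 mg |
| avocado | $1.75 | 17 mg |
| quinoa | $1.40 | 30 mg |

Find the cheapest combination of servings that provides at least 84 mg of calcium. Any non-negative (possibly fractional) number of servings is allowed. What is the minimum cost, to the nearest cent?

$0.47

Cost per mg of calcium: carrots $0.0056, quinoa $0.0467, avocado $0.1029.
With no serving limits, use only carrots: 84 mg / 36 mg = 2.333 servings × $0.20 = $0.47.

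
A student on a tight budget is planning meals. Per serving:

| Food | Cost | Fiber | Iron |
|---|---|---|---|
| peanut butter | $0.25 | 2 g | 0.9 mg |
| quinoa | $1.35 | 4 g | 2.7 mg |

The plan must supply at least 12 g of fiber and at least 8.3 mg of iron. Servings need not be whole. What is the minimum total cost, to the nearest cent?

$2.31

At the optimum either one food covers both requirements or two foods hit both targets exactly; no other combination can be cheaper.
peanut butter only: max(12/2, 8.3/0.9) = 9.222 servings → $2.31.
quinoa only: max(12/4, 8.3/2.7) = 3.074 servings → $4.15.
peanut butter + quinoa: the both-tight solution has a negative serving — not a feasible corner.
Cheapest feasible corner: $2.31.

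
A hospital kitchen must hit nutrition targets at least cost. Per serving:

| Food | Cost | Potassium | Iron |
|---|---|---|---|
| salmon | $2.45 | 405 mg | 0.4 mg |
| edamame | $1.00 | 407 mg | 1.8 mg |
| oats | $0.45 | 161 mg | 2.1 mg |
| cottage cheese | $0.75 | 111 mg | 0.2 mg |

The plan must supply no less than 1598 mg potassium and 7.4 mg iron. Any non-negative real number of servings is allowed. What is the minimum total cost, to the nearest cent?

$3.94

The cheapest plan sits at a corner of the feasible region — with two constraints it uses at most two foods.
salmon only: max(1598/405, 7.4/0.4) = 18.5 servings → $45.33.
edamame only: max(1598/407, 7.4/1.8) = 4.111 servings → $4.11.
oats only: max(1598/161, 7.4/2.1) = 9.925 servings → $4.47.
cottage cheese only: max(1598/111, 7.4/0.2) = 37 servings → $27.75.
salmon + edamame: the both-tight solution has a negative serving — not a feasible corner.
salmon + oats with both tight: 2.753 servings and 2.999 servings → $8.10.
salmon + cottage cheese: intersection lies outside the first quadrant.
edamame + oats with both tight: 3.831 servings and 0.2397 servings → $3.94.
edamame + cottage cheese with both targets exact would need a negative amount; discard.
oats + cottage cheese with both tight: 2.498 servings and 10.77 servings → $9.20.
The minimum over all feasible corners is $3.94.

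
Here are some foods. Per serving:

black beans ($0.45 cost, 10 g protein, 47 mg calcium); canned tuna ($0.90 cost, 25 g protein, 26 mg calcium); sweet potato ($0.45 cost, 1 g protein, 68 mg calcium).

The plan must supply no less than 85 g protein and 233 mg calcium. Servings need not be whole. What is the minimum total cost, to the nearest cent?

Two binding constraints pin down two serving amounts, so the optimal mix uses at most two foods. The candidates are each food alone (scaled to the tighter of protein/calcium) and each pair with both constraints tight.
black beans only: max(85/10, 233/47) = 8.5 servings → $3.83.
canned tuna only: max(85/25, 233/26) = 8.962 servings → $8.07.
sweet potato only: max(85/1, 233/68) = 85 servings → $38.25.
black beans + canned tuna with both tight: 3.951 servings and 1.82 servings → $3.42.
black beans + sweet potato: intersection lies outside the first quadrant.
canned tuna + sweet potato with both tight: 3.314 servings and 2.159 servings → $3.95.
So the least-cost plan costs $3.42.

$3.42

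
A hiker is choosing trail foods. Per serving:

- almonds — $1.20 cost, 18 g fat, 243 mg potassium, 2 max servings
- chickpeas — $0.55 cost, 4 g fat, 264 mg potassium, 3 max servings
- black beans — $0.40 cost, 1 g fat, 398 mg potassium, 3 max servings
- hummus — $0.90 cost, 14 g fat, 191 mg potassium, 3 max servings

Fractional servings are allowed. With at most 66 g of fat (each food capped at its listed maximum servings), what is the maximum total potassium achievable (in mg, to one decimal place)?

Potassium per g fat: black beans 398, chickpeas 66, hummus 13.64, almonds 13.5.
Take 3 servings of black beans: uses 3 g fat, +1194.0 mg potassium (running total 1194.0 mg).
Take 3 servings of chickpeas: uses 12 g fat, +792.0 mg potassium (running total 1986.0 mg).
Take 3 servings of hummus: uses 42 g fat, +573.0 mg potassium (running total 2559.0 mg).
Take 0.5 servings of almonds: uses 9 g fat, +121.5 mg potassium (running total 2680.5 mg).
Greedy by best ratio exhausts the fat allowance optimally: 2680.5 mg.

2680.5 mg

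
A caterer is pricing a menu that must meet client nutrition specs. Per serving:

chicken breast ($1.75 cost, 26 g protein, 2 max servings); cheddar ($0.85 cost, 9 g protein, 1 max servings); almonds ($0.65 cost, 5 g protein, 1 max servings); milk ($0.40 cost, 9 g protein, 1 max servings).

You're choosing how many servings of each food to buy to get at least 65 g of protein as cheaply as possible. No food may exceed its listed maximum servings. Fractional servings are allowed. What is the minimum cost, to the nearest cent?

$4.28

Cost per g of protein: milk $0.0444, chicken breast $0.0673, cheddar $0.0944, almonds $0.1300.
Take 1 serving of milk: +9.0 g protein for $0.40 (total $0.40, still need 56.0 g).
Take 2 servings of chicken breast: +52.0 g protein for $3.50 (total $3.90, still need 4.0 g).
Take 0.4444 servings of cheddar: +4.0 g protein for $0.38 (total $4.28, still need 0.0 g).
Greedy by cheapest-per-g is optimal for a single linear constraint, so the minimum cost is $4.28.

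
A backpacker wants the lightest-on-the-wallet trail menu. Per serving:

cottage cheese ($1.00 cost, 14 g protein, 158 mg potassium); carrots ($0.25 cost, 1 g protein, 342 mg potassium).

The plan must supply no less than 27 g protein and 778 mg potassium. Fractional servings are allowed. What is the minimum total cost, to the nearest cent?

Compare the cost at each extreme point of the feasible region.
cottage cheese only: max(27/14, 778/158) = 4.924 servings → $4.92.
carrots only: max(27/1, 778/342) = 27 servings → $6.75.
cottage cheese + carrots with both tight: 1.826 servings and 1.431 servings → $2.18.
The minimum over all feasible corners is $2.18.

$2.18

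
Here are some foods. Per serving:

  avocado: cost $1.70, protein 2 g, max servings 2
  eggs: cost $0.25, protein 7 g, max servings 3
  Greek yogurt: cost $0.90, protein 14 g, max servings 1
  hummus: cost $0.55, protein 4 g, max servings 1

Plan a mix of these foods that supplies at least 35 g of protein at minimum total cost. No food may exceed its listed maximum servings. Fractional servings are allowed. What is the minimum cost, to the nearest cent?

Cost per g of protein: eggs $0.0357, Greek yogurt $0.0643, hummus $0.1375, avocado $0.8500.
Take 3 servings of eggs: +21.0 g protein for $0.75 (total $0.75, still need 14.0 g).
Take 1 serving of Greek yogurt: +14.0 g protein for $0.90 (total $1.65, still need 0.0 g).
Filling from the cheapest source first is optimal under one linear minimum: $1.65.

$1.65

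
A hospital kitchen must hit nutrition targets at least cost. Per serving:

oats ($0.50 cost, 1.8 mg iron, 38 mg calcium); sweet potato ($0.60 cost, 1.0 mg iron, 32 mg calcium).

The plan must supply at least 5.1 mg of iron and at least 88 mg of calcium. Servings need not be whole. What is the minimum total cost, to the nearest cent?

$1.42

With two linear requirements the optimum uses one or two foods; enumerate the corners.
oats only: max(5.1/1.8, 88/38) = 2.833 servings → $1.42.
sweet potato only: max(5.1/1.0, 88/32) = 5.1 servings → $3.06.
oats + sweet potato: the both-tight solution has a negative serving — not a feasible corner.
Cheapest feasible corner: $1.42.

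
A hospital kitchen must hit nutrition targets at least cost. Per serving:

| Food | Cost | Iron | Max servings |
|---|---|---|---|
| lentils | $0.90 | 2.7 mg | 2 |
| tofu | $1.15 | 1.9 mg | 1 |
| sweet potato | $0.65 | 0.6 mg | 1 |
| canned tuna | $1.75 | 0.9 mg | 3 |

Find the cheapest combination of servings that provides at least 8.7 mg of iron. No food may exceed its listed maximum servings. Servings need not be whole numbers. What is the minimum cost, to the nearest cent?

Cost per mg of iron: lentils $0.3333, tofu $0.6053, sweet potato $1.0833, canned tuna $1.9444.
Take 2 servings of lentils: +5.4 mg iron for $1.80 (total $1.80, still need 3.3 mg).
Take 1 serving of tofu: +1.9 mg iron for $1.15 (total $2.95, still need 1.4 mg).
Take 1 serving of sweet potato: +0.6 mg iron for $0.65 (total $3.60, still need 0.8 mg).
Take 0.8889 servings of canned tuna: +0.8 mg iron for $1.56 (total $5.16, still need 0.0 mg).
Greedy by cheapest-per-mg is optimal for a single linear constraint, so the minimum cost is $5.16.

$5.16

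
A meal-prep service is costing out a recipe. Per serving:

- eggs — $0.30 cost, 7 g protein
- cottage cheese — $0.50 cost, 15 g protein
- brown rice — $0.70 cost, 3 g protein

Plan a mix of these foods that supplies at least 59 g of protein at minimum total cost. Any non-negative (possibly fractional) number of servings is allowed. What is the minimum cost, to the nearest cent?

Cost per g of protein: cottage cheese $0.0333, eggs $0.0429, brown rice $0.2333.
With no serving limits, use only cottage cheese: 59 g / 15 g = 3.933 servings × $0.50 = $1.97.

$1.97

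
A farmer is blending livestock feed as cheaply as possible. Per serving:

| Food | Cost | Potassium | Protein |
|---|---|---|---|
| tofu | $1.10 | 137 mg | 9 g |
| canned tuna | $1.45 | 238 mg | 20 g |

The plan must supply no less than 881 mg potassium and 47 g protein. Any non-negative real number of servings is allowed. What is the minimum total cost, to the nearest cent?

$5.37

Minimising a linear cost over {potassium ≥ 881, protein ≥ 47, servings ≥ 0} — the optimum is at a vertex, using one or two foods.
tofu only: max(881/137, 47/9) = 6.431 servings → $7.07.
canned tuna only: max(881/238, 47/20) = 3.702 servings → $5.37.
tofu + canned tuna: intersection lies outside the first quadrant.
Cheapest feasible corner: $5.37.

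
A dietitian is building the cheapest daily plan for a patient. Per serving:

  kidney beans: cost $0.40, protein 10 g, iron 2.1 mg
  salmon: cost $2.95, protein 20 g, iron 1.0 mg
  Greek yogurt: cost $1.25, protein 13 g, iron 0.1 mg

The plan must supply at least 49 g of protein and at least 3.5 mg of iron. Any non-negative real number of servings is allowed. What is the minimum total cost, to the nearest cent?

Minimising a linear cost over {protein ≥ 49, iron ≥ 3.5, servings ≥ 0} — the optimum is at a vertex, using one or two foods.
kidney beans only: max(49/10, 3.5/2.1) = 4.9 servings → $1.96.
salmon only: max(49/20, 3.5/1.0) = 3.5 servings → $10.32.
Greek yogurt only: max(49/13, 3.5/0.1) = 35 servings → $43.75.
kidney beans + salmon with both tight: 0.6562 servings and 2.122 servings → $6.52.
kidney beans + Greek yogurt with both tight: 1.544 servings and 2.582 servings → $3.84.
salmon + Greek yogurt: intersection lies outside the first quadrant.
Cheapest feasible corner: $1.96.

$1.96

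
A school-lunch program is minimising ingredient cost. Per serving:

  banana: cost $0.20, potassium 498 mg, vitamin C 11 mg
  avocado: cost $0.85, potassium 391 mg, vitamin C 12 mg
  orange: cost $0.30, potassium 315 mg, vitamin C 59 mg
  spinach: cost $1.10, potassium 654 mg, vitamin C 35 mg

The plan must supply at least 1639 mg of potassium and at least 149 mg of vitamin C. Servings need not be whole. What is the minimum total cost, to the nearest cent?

With two linear requirements the optimum uses one or two foods; enumerate the corners.
banana only: max(1639/498, 149/11) = 13.55 servings → $2.71.
avocado only: max(1639/391, 149/12) = 12.42 servings → $10.55.
orange only: max(1639/315, 149/59) = 5.203 servings → $1.56.
spinach only: max(1639/654, 149/35) = 4.257 servings → $4.68.
banana + avocado with both targets exact would need a negative amount; discard.
banana + orange with both tight: 1.92 servings and 2.167 servings → $1.03.
banana + spinach: the both-tight solution has a negative serving — not a feasible corner.
avocado + orange with both tight: 2.58 servings and 2.001 servings → $2.79.
avocado + spinach: the both-tight solution has a negative serving — not a feasible corner.
orange + spinach with both tight: 1.454 servings and 1.806 servings → $2.42.
So the least-cost plan costs $1.03.

$1.03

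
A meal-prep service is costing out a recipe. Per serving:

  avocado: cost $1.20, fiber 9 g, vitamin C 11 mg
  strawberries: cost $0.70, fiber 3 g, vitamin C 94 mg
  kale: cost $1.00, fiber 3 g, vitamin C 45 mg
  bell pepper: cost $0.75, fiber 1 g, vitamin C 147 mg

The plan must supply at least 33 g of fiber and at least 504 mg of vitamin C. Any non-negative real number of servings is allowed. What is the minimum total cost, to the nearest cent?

The cheapest plan sits at a corner of the feasible region — with two constraints it uses at most two foods.
avocado only: max(33/9, 504/11) = 45.82 servings → $54.98.
strawberries only: max(33/3, 504/94) = 11 servings → $7.70.
kale only: max(33/3, 504/45) = 11.2 servings → $11.20.
bell pepper only: max(33/1, 504/147) = 33 servings → $24.75.
avocado + strawberries with both tight: 1.956 servings and 5.133 servings → $5.94.
avocado + kale with both targets exact would need a negative amount; discard.
avocado + bell pepper with both tight: 3.313 servings and 3.181 servings → $6.36.
strawberries + kale with both tight: 0.1837 servings and 10.82 servings → $10.94.
strawberries + bell pepper with both targets exact would need a negative amount; discard.
kale + bell pepper with both tight: 10.98 servings and 0.06818 servings → $11.03.
The minimum over all feasible corners is $5.94.

$5.94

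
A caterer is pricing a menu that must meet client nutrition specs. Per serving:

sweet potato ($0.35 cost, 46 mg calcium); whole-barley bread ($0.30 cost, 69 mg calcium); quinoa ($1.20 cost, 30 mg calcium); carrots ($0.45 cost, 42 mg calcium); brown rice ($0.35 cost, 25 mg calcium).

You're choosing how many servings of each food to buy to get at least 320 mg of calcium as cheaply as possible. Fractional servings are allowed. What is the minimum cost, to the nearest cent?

$1.39

Cost per mg of calcium: whole-barley bread $0.0043, sweet potato $0.0076, carrots $0.0107, brown rice $0.0140, quinoa $0.0400.
With no serving limits, use only whole-barley bread: 320 mg / 69 mg = 4.638 servings × $0.30 = $1.39.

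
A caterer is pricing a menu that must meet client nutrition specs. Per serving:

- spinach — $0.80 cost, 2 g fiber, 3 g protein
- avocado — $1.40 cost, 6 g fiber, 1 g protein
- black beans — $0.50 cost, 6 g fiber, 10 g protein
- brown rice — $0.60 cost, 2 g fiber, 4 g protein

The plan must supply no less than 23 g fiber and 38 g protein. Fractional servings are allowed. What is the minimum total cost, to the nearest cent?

spinach only: max(23/2, 38/3) = 12.67 servings → $10.13.
avocado only: max(23/6, 38/1) = 38 servings → $53.20.
black beans only: max(23/6, 38/10) = 3.833 servings → $1.92.
brown rice only: max(23/2, 38/4) = 11.5 servings → $6.90.
spinach + avocado: intersection lies outside the first quadrant.
spinach + black beans with both tight: 1 serving and 3.5 servings → $2.55.
spinach + brown rice with both tight: 8 servings and 3.5 servings → $8.50.
avocado + black beans with both tight: 0.03704 servings and 3.796 servings → $1.95.
avocado + brown rice with both tight: 0.7273 servings and 9.318 servings → $6.61.
black beans + brown rice with both targets exact would need a negative amount; discard.
Cheapest feasible corner: $1.92.

$1.92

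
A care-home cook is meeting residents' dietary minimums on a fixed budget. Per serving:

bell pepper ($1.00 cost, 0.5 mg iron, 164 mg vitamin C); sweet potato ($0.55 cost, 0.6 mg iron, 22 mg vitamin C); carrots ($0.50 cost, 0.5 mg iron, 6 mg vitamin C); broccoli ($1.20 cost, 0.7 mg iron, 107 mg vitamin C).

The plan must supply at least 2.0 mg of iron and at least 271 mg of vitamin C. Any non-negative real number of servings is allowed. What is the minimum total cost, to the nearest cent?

$2.57

Two binding constraints pin down two serving amounts, so the optimal mix uses at most two foods. The candidates are each food alone (scaled to the tighter of iron/vitamin C) and each pair with both constraints tight.
bell pepper only: max(2.0/0.5, 271/164) = 4 servings → $4.00.
sweet potato only: max(2.0/0.6, 271/22) = 12.32 servings → $6.78.
carrots only: max(2.0/0.5, 271/6) = 45.17 servings → $22.58.
broccoli only: max(2.0/0.7, 271/107) = 2.857 servings → $3.43.
bell pepper + sweet potato with both tight: 1.357 servings and 2.203 servings → $2.57.
bell pepper + carrots with both tight: 1.563 servings and 2.437 servings → $2.78.
bell pepper + broccoli: the both-tight solution has a negative serving — not a feasible corner.
sweet potato + carrots: intersection lies outside the first quadrant.
sweet potato + broccoli with both tight: 0.498 servings and 2.43 servings → $3.19.
carrots + broccoli with both tight: 0.4929 servings and 2.505 servings → $3.25.
Cheapest feasible corner: $2.57.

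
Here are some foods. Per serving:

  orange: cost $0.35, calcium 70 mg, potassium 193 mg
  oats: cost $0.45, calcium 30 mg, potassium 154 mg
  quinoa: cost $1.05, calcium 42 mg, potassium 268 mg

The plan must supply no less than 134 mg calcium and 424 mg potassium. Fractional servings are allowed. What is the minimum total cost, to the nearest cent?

At the optimum either one food covers both requirements or two foods hit both targets exactly; no other combination can be cheaper.
orange only: max(134/70, 424/193) = 2.197 servings → $0.77.
oats only: max(134/30, 424/154) = 4.467 servings → $2.01.
quinoa only: max(134/42, 424/268) = 3.19 servings → $3.35.
orange + oats with both tight: 1.586 servings and 0.7651 servings → $0.90.
orange + quinoa with both tight: 1.699 servings and 0.3584 servings → $0.97.
oats + quinoa: the both-tight solution has a negative serving — not a feasible corner.
Cheapest feasible corner: $0.77.

$0.77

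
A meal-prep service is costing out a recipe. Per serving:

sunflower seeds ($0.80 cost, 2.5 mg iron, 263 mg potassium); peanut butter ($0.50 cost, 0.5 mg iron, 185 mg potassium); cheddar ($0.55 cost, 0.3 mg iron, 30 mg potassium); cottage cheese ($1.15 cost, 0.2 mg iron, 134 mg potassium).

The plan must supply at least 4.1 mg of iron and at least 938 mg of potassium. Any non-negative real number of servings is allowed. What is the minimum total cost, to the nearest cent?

$2.61

With two linear requirements the optimum uses one or two foods; enumerate the corners.
sunflower seeds only: max(4.1/2.5, 938/263) = 3.567 servings → $2.85.
peanut butter only: max(4.1/0.5, 938/185) = 8.2 servings → $4.10.
cheddar only: max(4.1/0.3, 938/30) = 31.27 servings → $17.20.
cottage cheese only: max(4.1/0.2, 938/134) = 20.5 servings → $23.57.
sunflower seeds + peanut butter with both tight: 0.8746 servings and 3.827 servings → $2.61.
sunflower seeds + cheddar with both targets exact would need a negative amount; discard.
sunflower seeds + cottage cheese with both tight: 1.281 servings and 4.485 servings → $6.18.
peanut butter + cheddar with both tight: 3.911 servings and 7.148 servings → $5.89.
peanut butter + cottage cheese: intersection lies outside the first quadrant.
cheddar + cottage cheese with both tight: 10.58 servings and 4.632 servings → $11.14.
Cheapest feasible corner: $2.61.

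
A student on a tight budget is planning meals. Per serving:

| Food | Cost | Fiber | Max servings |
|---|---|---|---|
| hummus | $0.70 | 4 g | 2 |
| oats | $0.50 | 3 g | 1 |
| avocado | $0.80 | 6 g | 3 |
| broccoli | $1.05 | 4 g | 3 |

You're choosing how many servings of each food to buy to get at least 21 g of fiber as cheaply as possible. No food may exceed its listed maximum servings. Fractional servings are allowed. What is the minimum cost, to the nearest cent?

Cost per g of fiber: avocado $0.1333, oats $0.1667, hummus $0.1750, broccoli $0.2625.
Take 3 servings of avocado: +18.0 g fiber for $2.40 (total $2.40, still need 3.0 g).
Take 1 serving of oats: +3.0 g fiber for $0.50 (total $2.90, still need 0.0 g).
Greedy by cheapest-per-g is optimal for a single linear constraint, so the minimum cost is $2.90.

$2.90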